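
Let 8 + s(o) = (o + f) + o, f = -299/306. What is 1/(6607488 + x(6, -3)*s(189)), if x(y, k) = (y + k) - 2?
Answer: 306/2022004249 ≈ 1.5133e-7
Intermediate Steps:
x(y, k) = -2 + k + y (x(y, k) = (k + y) - 2 = -2 + k + y)
f = -299/306 (f = -299*1/306 = -299/306 ≈ -0.97712)
s(o) = -2747/306 + 2*o (s(o) = -8 + ((o - 299/306) + o) = -8 + ((-299/306 + o) + o) = -8 + (-299/306 + 2*o) = -2747/306 + 2*o)
1/(6607488 + x(6, -3)*s(189)) = 1/(6607488 + (-2 - 3 + 6)*(-2747/306 + 2*189)) = 1/(6607488 + 1*(-2747/306 + 378)) = 1/(6607488 + 1*(112921/306)) = 1/(6607488 + 112921/306) = 1/(2022004249/306) = 306/2022004249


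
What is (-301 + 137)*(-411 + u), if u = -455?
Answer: 142024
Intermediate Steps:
(-301 + 137)*(-411 + u) = (-301 + 137)*(-411 - 455) = -164*(-866) = 142024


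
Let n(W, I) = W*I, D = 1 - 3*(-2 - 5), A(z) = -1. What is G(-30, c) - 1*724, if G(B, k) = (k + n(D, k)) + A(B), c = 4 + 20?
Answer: -173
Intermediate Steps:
D = 22 (D = 1 - 3*(-7) = 1 - 1*(-21) = 1 + 21 = 22)
c = 24
n(W, I) = I*W
G(B, k) = -1 + 23*k (G(B, k) = (k + k*22) - 1 = (k + 22*k) - 1 = 23*k - 1 = -1 + 23*k)
G(-30, c) - 1*724 = (-1 + 23*24) - 1*724 = (-1 + 552) - 724 = 551 - 724 = -173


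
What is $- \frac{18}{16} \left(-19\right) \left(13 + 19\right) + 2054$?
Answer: $2738$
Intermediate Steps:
$- \frac{18}{16} \left(-19\right) \left(13 + 19\right) + 2054 = \left(-18\right) \frac{1}{16} \left(-19\right) 32 + 2054 = \left(- \frac{9}{8}\right) \left(-19\right) 32 + 2054 = \frac{171}{8} \cdot 32 + 2054 = 684 + 2054 = 2738$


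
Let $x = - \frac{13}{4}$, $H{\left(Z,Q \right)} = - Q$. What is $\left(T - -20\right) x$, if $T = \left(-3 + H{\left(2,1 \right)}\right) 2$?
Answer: $-39$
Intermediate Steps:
$x = - \frac{13}{4}$ ($x = \left(-13\right) \frac{1}{4} = - \frac{13}{4} \approx -3.25$)
$T = -8$ ($T = \left(-3 - 1\right) 2 = \left(-4\right) 2 = -8$)
$\left(T - -20\right) x = \left(-8 - -20\right) \left(- \frac{13}{4}\right) = \left(-8 + 20\right) \left(- \frac{13}{4}\right) = 12 \left(- \frac{13}{4}\right) = -39$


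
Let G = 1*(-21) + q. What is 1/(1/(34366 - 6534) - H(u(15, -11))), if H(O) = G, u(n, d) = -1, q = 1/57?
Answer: 1586424/33287129 ≈ 0.047659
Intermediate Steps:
q = 1/57 ≈ 0.017544
G = -1196/57 (G = 1*(-21) + 1/57 = -21 + 1/57 = -1196/57 ≈ -20.982)
H(O) = -1196/57
1/(1/(34366 - 6534) - H(u(15, -11))) = 1/(1/(34366 - 6534) - 1*(-1196/57)) = 1/(1/27832 + 1196/57) = 1/(33287129/1586424) = 1586424/33287129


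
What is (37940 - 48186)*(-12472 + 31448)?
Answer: -194428096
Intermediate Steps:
(37940 - 48186)*(-12472 + 31448) = -10246*18976 = -194428096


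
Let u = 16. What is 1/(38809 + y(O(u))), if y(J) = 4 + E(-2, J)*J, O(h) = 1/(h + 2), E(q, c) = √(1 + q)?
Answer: 12575412/488089465957 - 18*I/488089465957 ≈ 2.5765e-5 - 3.6879e-11*I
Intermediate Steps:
O(h) = 1/(2 + h)
y(J) = 4 + I*J (y(J) = 4 + √(1 - 2)*J = 4 + √(-1)*J = 4 + I*J)
1/(38809 + y(O(u))) = 1/(38809 + (4 + I/(2 + 16))) = 1/(38809 + (4 + I/18)) = 1/(38813 + I/18) = 324*(38813 - I/18)/488089465957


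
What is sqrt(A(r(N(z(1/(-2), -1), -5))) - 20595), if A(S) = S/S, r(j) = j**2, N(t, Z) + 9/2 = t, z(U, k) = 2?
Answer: I*sqrt(20594) ≈ 143.51*I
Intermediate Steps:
N(t, Z) = -9/2 + t
A(S) = 1
sqrt(A(r(N(z(1/(-2), -1), -5))) - 20595) = sqrt(1 - 20595) = sqrt(-20594) = I*sqrt(20594)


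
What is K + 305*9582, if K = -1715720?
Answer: 1206790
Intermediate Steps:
K + 305*9582 = -1715720 + 305*9582 = -1715720 + 2922510 = 1206790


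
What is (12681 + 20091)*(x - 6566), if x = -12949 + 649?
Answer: -618276552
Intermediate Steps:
x = -12300
(12681 + 20091)*(x - 6566) = (12681 + 20091)*(-12300 - 6566) = 32772*(-18866) = -618276552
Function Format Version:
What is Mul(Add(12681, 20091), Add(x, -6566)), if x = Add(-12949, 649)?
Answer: -618276552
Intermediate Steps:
x = -12300
Mul(Add(12681, 20091), Add(x, -6566)) = Mul(Add(12681, 20091), Add(-12300, -6566)) = Mul(32772, -18866) = -618276552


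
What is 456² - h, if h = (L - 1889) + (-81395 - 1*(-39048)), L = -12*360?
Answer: 256492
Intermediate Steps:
L = -4320
h = -48556 (h = (-4320 - 1889) + (-81395 - 1*(-39048)) = -6209 + (-81395 + 39048) = -6209 - 42347 = -48556)
456² - h = 456² - 1*(-48556) = 207936 + 48556 = 256492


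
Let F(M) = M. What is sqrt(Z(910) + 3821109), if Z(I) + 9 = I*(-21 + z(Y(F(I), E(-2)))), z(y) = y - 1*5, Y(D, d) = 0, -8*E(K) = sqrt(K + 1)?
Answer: 8*sqrt(59335) ≈ 1948.7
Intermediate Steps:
E(K) = -sqrt(1 + K)/8 (E(K) = -sqrt(K + 1)/8 = -sqrt(1 + K)/8)
z(y) = -5 + y (z(y) = y - 5 = -5 + y)
Z(I) = -9 - 26*I (Z(I) = -9 + I*(-21 + (-5 + 0)) = -9 + I*(-21 - 5) = -9 + I*(-26) = -9 - 26*I)
sqrt(Z(910) + 3821109) = sqrt((-9 - 26*910) + 3821109) = sqrt((-9 - 23660) + 3821109) = sqrt(-23669 + 3821109) = sqrt(3797440) = 8*sqrt(59335)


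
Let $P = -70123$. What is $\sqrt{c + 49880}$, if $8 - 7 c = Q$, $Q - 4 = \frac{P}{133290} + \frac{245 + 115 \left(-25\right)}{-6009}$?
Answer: $\frac{\sqrt{19357182078256803340490}}{622953030} \approx 223.34$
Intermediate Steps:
$Q = \frac{1044314011}{266979870}$ ($Q = 4 - \left(\frac{70123}{133290} - \frac{245 + 115 \left(-25\right)}{-6009}\right) = 4 - \left(\frac{70123}{133290} - \left(245 - 2875\right) \left(- \frac{1}{6009}\right)\right) = 4 - \frac{23605469}{266979870} = \frac{1044314011}{266979870} \approx 3.9116$)
$c = \frac{1091524949}{1868859090}$ ($c = \frac{8}{7} - \frac{1044314011}{1868859090} = \frac{1091524949}{1868859090} \approx 0.58406$)
$\sqrt{c + 49880} = \sqrt{\frac{1091524949}{1868859090} + 49880} = \sqrt{\frac{93219782934149}{1868859090}} = \frac{\sqrt{19357182078256803340490}}{622953030}$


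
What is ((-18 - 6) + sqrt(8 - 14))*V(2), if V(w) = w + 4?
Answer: -144 + 6*I*sqrt(6) ≈ -144.0 + 14.697*I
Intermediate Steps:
V(w) = 4 + w
((-18 - 6) + sqrt(8 - 14))*V(2) = ((-18 - 6) + sqrt(8 - 14))*(4 + 2) = (-24 + sqrt(-6))*6 = (-24 + I*sqrt(6))*6 = -144 + 6*I*sqrt(6)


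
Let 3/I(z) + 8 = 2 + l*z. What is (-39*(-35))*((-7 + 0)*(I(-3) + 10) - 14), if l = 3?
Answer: -112749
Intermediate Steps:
I(z) = 3/(-6 + 3*z) (I(z) = 3/(-8 + (2 + 3*z)) = 3/(-6 + 3*z))
(-39*(-35))*((-7 + 0)*(I(-3) + 10) - 14) = (-39*(-35))*((-7 + 0)*(1/(-2 - 3) + 10) - 14) = 1365*(-7*(1/(-5) + 10) - 14) = 1365*(-7*(-⅕ + 10) - 14) = 1365*(-7*49/5 - 14) = 1365*(-343/5 - 14) = 1365*(-413/5) = -112749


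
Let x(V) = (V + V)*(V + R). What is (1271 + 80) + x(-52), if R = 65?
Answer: -1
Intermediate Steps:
x(V) = 2*V*(65 + V) (x(V) = (V + V)*(V + 65) = (2*V)*(65 + V) = 2*V*(65 + V))
(1271 + 80) + x(-52) = (1271 + 80) + 2*(-52)*(65 - 52) = 1351 + 2*(-52)*13 = 1351 - 1352 = -1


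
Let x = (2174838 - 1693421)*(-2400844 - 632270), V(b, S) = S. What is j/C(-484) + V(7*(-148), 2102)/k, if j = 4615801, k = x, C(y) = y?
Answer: -3369979329810280153/353366619494196 ≈ -9536.8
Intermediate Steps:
x = -1460192642538 (x = 481417*(-3033114) = -1460192642538)
k = -1460192642538
j/C(-484) + V(7*(-148), 2102)/k = 4615801/(-484) + 2102/(-1460192642538) = 4615801*(-1/484) + 2102*(-1/1460192642538) = -4615801/484 - 1051/730096321269 = -3369979329810280153/353366619494196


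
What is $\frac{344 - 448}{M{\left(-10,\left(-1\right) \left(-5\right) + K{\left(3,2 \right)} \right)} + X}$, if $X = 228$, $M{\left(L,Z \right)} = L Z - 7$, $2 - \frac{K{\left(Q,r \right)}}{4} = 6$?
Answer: $- \frac{104}{331} \approx -0.3142$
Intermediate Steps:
$K{\left(Q,r \right)} = -16$ ($K{\left(Q,r \right)} = 8 - 24 = -16$)
$M{\left(L,Z \right)} = -7 + L Z$
$\frac{344 - 448}{M{\left(-10,\left(-1\right) \left(-5\right) + K{\left(3,2 \right)} \right)} + X} = \frac{344 - 448}{\left(-7 - 10 \left(\left(-1\right) \left(-5\right) - 16\right)\right) + 228} = - \frac{104}{\left(-7 - 10 \left(5 - 16\right)\right) + 228} = - \frac{104}{\left(-7 - -110\right) + 228} = - \frac{104}{\left(-7 + 110\right) + 228} = - \frac{104}{103 + 228} = - \frac{104}{331}$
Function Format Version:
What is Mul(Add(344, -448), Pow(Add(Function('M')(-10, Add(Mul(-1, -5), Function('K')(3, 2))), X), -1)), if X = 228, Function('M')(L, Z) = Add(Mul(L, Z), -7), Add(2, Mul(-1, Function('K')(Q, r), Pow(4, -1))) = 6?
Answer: Rational(-104, 331) ≈ -0.31420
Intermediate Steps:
Function('K')(Q, r) = -16 (Function('K')(Q, r) = Add(8, Mul(-4, 6)) = Add(8, -24) = -16)
Function('M')(L, Z) = Add(-7, Mul(L, Z))
Mul(Add(344, -448), Pow(Add(Function('M')(-10, Add(Mul(-1, -5), Function('K')(3, 2))), X), -1)) = Mul(Add(344, -448), Pow(Add(Add(-7, Mul(-10, Add(Mul(-1, -5), -16))), 228), -1)) = Mul(-104, Pow(Add(Add(-7, Mul(-10, Add(5, -16))), 228), -1)) = Mul(-104, Pow(Add(Add(-7, Mul(-10, -11)), 228), -1)) = Mul(-104, Pow(Add(Add(-7, 110), 228), -1)) = Mul(-104, Pow(Add(103, 228), -1)) = Mul(-104, Pow(331, -1)) = Mul(-104, Rational(1, 331)) = Rational(-104, 331)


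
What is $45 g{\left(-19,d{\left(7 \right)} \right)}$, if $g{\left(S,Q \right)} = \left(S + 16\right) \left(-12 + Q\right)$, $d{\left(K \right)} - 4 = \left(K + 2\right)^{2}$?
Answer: $-9855$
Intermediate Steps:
$d{\left(K \right)} = 4 + \left(2 + K\right)^{2}$ ($d{\left(K \right)} = 4 + \left(K + 2\right)^{2} = 4 + \left(2 + K\right)^{2}$)
$g{\left(S,Q \right)} = \left(-12 + Q\right) \left(16 + S\right)$ ($g{\left(S,Q \right)} = \left(16 + S\right) \left(-12 + Q\right) = \left(-12 + Q\right) \left(16 + S\right)$)
$45 g{\left(-19,d{\left(7 \right)} \right)} = 45 \left(-192 - -228 + 16 \left(4 + \left(2 + 7\right)^{2}\right) + \left(4 + \left(2 + 7\right)^{2}\right) \left(-19\right)\right) = 45 \left(-192 + 228 + 16 \left(4 + 9^{2}\right) + \left(4 + 9^{2}\right) \left(-19\right)\right) = 45 \left(-192 + 228 + 16 \left(4 + 81\right) + \left(4 + 81\right) \left(-19\right)\right) = 45 \left(-192 + 228 + 16 \cdot 85 + 85 \left(-19\right)\right) = 45 \left(-192 + 228 + 1360 - 1615\right) = 45 \left(-219\right) = -9855$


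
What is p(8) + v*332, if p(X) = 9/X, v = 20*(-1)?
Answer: -53111/8 ≈ -6638.9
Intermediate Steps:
v = -20
p(8) + v*332 = 9/8 - 20*332 = 9*(⅛) - 6640 = 9/8 - 6640 = -53111/8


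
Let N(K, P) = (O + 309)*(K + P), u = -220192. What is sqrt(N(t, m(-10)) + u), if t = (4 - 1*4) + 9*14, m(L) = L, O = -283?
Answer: 2*I*sqrt(54294) ≈ 466.02*I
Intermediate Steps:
t = 126 (t = (4 - 4) + 126 = 0 + 126 = 126)
N(K, P) = 26*K + 26*P (N(K, P) = (-283 + 309)*(K + P) = 26*(K + P) = 26*K + 26*P)
sqrt(N(t, m(-10)) + u) = sqrt((26*126 + 26*(-10)) - 220192) = sqrt((3276 - 260) - 220192) = sqrt(3016 - 220192) = sqrt(-217176) = 2*I*sqrt(54294)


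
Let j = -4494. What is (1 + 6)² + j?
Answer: -4445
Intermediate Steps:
(1 + 6)² + j = (1 + 6)² - 4494 = 7² - 4494 = 49 - 4494 = -4445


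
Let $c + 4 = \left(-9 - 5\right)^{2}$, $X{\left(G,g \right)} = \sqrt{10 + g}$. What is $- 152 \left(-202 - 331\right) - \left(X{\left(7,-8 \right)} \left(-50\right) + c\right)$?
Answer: $80824 + 50 \sqrt{2} \approx 80895.0$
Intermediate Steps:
$c = 192$ ($c = -4 + \left(-9 - 5\right)^{2} = -4 + \left(-14\right)^{2} = -4 + 196 = 192$)
$- 152 \left(-202 - 331\right) - \left(X{\left(7,-8 \right)} \left(-50\right) + c\right) = - 152 \left(-202 - 331\right) - \left(\sqrt{10 - 8} \left(-50\right) + 192\right) = \left(-152\right) \left(-533\right) - \left(\sqrt{2} \left(-50\right) + 192\right) = 81016 - \left(- 50 \sqrt{2} + 192\right) = 81016 - \left(192 - 50 \sqrt{2}\right) = 80824 + 50 \sqrt{2}$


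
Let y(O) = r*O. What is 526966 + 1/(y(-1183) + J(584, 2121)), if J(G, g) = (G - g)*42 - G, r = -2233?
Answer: 1357728425967/2576501 ≈ 5.2697e+5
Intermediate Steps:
y(O) = -2233*O
J(G, g) = -42*g + 41*G (J(G, g) = (-42*g + 42*G) - G = -42*g + 41*G)
526966 + 1/(y(-1183) + J(584, 2121)) = 526966 + 1/(-2233*(-1183) + (-42*2121 + 41*584)) = 526966 + 1/(2641639 + (-89082 + 23944)) = 526966 + 1/(2641639 - 65138) = 526966 + 1/2576501 = 1357728425967/2576501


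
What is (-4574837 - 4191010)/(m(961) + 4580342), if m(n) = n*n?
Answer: -2921949/1834621 ≈ -1.5927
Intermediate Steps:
m(n) = n²
(-4574837 - 4191010)/(m(961) + 4580342) = (-4574837 - 4191010)/(961² + 4580342) = -8765847/(923521 + 4580342) = -8765847/5503863 = -8765847*1/5503863 = -2921949/1834621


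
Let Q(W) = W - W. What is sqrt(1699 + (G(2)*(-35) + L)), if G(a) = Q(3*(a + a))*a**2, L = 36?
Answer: sqrt(1735) ≈ 41.653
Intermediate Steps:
Q(W) = 0
G(a) = 0 (G(a) = 0*a**2 = 0)
sqrt(1699 + (G(2)*(-35) + L)) = sqrt(1699 + (0*(-35) + 36)) = sqrt(1699 + (0 + 36)) = sqrt(1699 + 36) = sqrt(1735)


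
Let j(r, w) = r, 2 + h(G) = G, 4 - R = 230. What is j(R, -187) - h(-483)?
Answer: 259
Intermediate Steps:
R = -226 (R = 4 - 1*230 = 4 - 230 = -226)
h(G) = -2 + G
j(R, -187) - h(-483) = -226 - (-2 - 483) = -226 - 1*(-485) = -226 + 485 = 259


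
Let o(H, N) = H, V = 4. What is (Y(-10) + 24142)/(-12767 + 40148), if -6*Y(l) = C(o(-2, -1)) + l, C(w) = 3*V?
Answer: 72425/82143 ≈ 0.88169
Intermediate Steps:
C(w) = 12 (C(w) = 3*4 = 12)
Y(l) = -2 - l/6 (Y(l) = -(12 + l)/6 = -2 - l/6)
(Y(-10) + 24142)/(-12767 + 40148) = ((-2 - 1/6*(-10)) + 24142)/(-12767 + 40148) = ((-2 + 5/3) + 24142)/27381 = (-1/3 + 24142)*(1/27381) = (72425/3)*(1/27381) = 72425/82143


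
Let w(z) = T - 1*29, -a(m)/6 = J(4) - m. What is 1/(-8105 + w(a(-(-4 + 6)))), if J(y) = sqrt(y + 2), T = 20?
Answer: -1/8114 ≈ -0.00012324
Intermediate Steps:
J(y) = sqrt(2 + y)
a(m) = -6*sqrt(6) + 6*m (a(m) = -6*(sqrt(2 + 4) - m) = -6*(sqrt(6) - m) = -6*sqrt(6) + 6*m)
w(z) = -9 (w(z) = 20 - 1*29 = 20 - 29 = -9)
1/(-8105 + w(a(-(-4 + 6)))) = 1/(-8105 - 9) = 1/(-8114) = -1/8114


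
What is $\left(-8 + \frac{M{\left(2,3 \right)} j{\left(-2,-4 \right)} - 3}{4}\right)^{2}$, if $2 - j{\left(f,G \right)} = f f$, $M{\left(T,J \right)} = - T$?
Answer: $\frac{961}{16} \approx 60.063$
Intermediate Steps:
$j{\left(f,G \right)} = 2 - f^{2}$ ($j{\left(f,G \right)} = 2 - f f = 2 - f^{2}$)
$\left(-8 + \frac{M{\left(2,3 \right)} j{\left(-2,-4 \right)} - 3}{4}\right)^{2} = \left(-8 + \frac{\left(-1\right) 2 \left(2 - \left(-2\right)^{2}\right) - 3}{4}\right)^{2} = \left(-8 + \left(- 2 \left(2 - 4\right) - 3\right) \frac{1}{4}\right)^{2} = \left(-8 + \left(\left(-2\right) \left(-2\right) - 3\right) \frac{1}{4}\right)^{2} = \left(-8 + \left(4 - 3\right) \frac{1}{4}\right)^{2} = \left(-8 + 1 \cdot \frac{1}{4}\right)^{2} = \left(-8 + \frac{1}{4}\right)^{2} = \left(- \frac{31}{4}\right)^{2} = \frac{961}{16}$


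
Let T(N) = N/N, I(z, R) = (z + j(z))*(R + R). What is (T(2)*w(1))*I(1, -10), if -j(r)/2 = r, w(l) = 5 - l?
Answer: 80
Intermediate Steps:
j(r) = -2*r
I(z, R) = -2*R*z (I(z, R) = (z - 2*z)*(R + R) = (-z)*(2*R) = -2*R*z)
T(N) = 1
(T(2)*w(1))*I(1, -10) = (1*(5 - 1*1))*(-2*(-10)*1) = (1*(5 - 1))*20 = (1*4)*20 = 4*20 = 80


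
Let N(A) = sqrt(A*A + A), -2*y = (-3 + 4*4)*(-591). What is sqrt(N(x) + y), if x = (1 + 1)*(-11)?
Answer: sqrt(15366 + 4*sqrt(462))/2 ≈ 62.153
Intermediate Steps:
x = -22 (x = 2*(-11) = -22)
y = 7683/2 (y = -(-3 + 4*4)*(-591)/2 = -(-3 + 16)*(-591)/2 = -13*(-591)/2 = -1/2*(-7683) = 7683/2 ≈ 3841.5)
N(A) = sqrt(A + A**2) (N(A) = sqrt(A**2 + A) = sqrt(A + A**2))
sqrt(N(x) + y) = sqrt(sqrt(-22*(1 - 22)) + 7683/2) = sqrt(sqrt(-22*(-21)) + 7683/2) = sqrt(sqrt(462) + 7683/2) = sqrt(7683/2 + sqrt(462))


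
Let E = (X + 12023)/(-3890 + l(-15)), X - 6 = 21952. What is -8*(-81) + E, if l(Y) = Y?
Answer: 2496459/3905 ≈ 639.30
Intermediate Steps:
X = 21958 (X = 6 + 21952 = 21958)
E = -33981/3905 (E = (21958 + 12023)/(-3890 - 15) = 33981/(-3905) = 33981*(-1/3905) = -33981/3905 ≈ -8.7019)
-8*(-81) + E = -8*(-81) - 33981/3905 = 648 - 33981/3905 = 2496459/3905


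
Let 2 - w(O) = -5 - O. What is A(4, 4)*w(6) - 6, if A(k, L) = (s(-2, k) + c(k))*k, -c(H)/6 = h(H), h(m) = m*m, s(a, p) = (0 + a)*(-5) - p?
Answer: -4686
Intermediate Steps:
s(a, p) = -p - 5*a (s(a, p) = a*(-5) - p = -5*a - p = -p - 5*a)
w(O) = 7 + O (w(O) = 2 - (-5 - O) = 2 + (5 + O) = 7 + O)
h(m) = m**2
c(H) = -6*H**2
A(k, L) = k*(10 - k - 6*k**2) (A(k, L) = ((-k - 5*(-2)) - 6*k**2)*k = ((-k + 10) - 6*k**2)*k = ((10 - k) - 6*k**2)*k = (10 - k - 6*k**2)*k = k*(10 - k - 6*k**2))
A(4, 4)*w(6) - 6 = (4*(10 - 1*4 - 6*4**2))*(7 + 6) - 6 = (4*(10 - 4 - 6*16))*13 - 6 = (4*(10 - 4 - 96))*13 - 6 = (4*(-90))*13 - 6 = -360*13 - 6 = -4680 - 6 = -4686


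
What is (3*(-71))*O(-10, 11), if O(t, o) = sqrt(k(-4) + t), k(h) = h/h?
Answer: -639*I ≈ -639.0*I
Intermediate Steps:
k(h) = 1
O(t, o) = sqrt(1 + t)
(3*(-71))*O(-10, 11) = (3*(-71))*sqrt(1 - 10) = -639*I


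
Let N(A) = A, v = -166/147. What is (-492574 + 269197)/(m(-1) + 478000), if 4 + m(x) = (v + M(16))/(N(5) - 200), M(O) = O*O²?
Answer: -6403101705/13701153394 ≈ -0.46734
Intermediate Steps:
v = -166/147 (v = -166*1/147 = -166/147 ≈ -1.1293)
M(O) = O³
m(x) = -716606/28665 (m(x) = -4 + (-166/147 + 16³)/(5 - 200) = -4 + (-166/147 + 4096)/(-195) = -4 + (601946/147)*(-1/195) = -4 - 601946/28665 = -716606/28665)
(-492574 + 269197)/(m(-1) + 478000) = (-492574 + 269197)/(-716606/28665 + 478000) = -223377/13701153394/28665 = -223377*28665/13701153394 = -6403101705/13701153394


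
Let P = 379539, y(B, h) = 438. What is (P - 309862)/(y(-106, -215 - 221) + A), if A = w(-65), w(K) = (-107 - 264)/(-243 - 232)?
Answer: 33096575/208421 ≈ 158.80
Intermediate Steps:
w(K) = 371/475 (w(K) = -371/(-475) = -371*(-1/475) = 371/475)
A = 371/475 ≈ 0.78105
(P - 309862)/(y(-106, -215 - 221) + A) = (379539 - 309862)/(438 + 371/475) = 69677/(208421/475) = 69677*(475/208421) = 33096575/208421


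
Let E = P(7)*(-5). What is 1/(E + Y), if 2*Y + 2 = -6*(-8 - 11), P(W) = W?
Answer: 1/21 ≈ 0.047619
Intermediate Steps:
E = -35 (E = 7*(-5) = -35)
Y = 56 (Y = -1 + (-6*(-8 - 11))/2 = -1 + (-6*(-19))/2 = -1 + (½)*114 = -1 + 57 = 56)
1/(E + Y) = 1/(-35 + 56) = 1/21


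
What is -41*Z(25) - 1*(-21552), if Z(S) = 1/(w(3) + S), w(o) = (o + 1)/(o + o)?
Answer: 1659381/77 ≈ 21550.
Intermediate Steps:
w(o) = (1 + o)/(2*o) (w(o) = (1 + o)/((2*o)) = (1 + o)*(1/(2*o)) = (1 + o)/(2*o))
Z(S) = 1/(⅔ + S) (Z(S) = 1/((½)*(1 + 3)/3 + S) = 1/((½)*(⅓)*4 + S) = 1/(⅔ + S))
-41*Z(25) - 1*(-21552) = -123/(2 + 3*25) - 1*(-21552) = -123/(2 + 75) + 21552 = -123/77 + 21552 = 1659381/77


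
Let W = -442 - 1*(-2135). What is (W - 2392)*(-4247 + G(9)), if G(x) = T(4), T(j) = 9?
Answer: 2962362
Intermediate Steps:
G(x) = 9
W = 1693 (W = -442 + 2135 = 1693)
(W - 2392)*(-4247 + G(9)) = (1693 - 2392)*(-4247 + 9) = -699*(-4238) = 2962362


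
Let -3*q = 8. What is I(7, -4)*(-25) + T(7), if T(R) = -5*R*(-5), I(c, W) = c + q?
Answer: 200/3 ≈ 66.667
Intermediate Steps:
q = -8/3 (q = -1/3*8 = -8/3 ≈ -2.6667)
I(c, W) = -8/3 + c (I(c, W) = c - 8/3 = -8/3 + c)
T(R) = 25*R
I(7, -4)*(-25) + T(7) = (-8/3 + 7)*(-25) + 25*7 = (13/3)*(-25) + 175 = -325/3 + 175 = 200/3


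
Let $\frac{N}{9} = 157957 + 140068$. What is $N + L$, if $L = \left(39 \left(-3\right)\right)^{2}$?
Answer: $2695914$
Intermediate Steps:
$N = 2682225$ ($N = 9 \left(157957 + 140068\right) = 9 \cdot 298025 = 2682225$)
$L = 13689$ ($L = \left(-117\right)^{2} = 13689$)
$N + L = 2682225 + 13689 = 2695914$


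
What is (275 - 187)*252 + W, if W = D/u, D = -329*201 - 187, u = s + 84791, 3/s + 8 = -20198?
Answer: 37992511266872/1713286943 ≈ 22175.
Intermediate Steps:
s = -3/20206 (s = 3/(-8 - 20198) = 3/(-20206) = 3*(-1/20206) = -3/20206 ≈ -0.00014847)
u = 1713286943/20206 (u = -3/20206 + 84791 = 1713286943/20206 ≈ 84791.)
D = -66316 (D = -66129 - 187 = -66316)
W = -1339981096/1713286943 (W = -66316/1713286943/20206 = -66316*20206/1713286943 = -1339981096/1713286943 ≈ -0.78211)
(275 - 187)*252 + W = (275 - 187)*252 - 1339981096/1713286943 = 88*252 - 1339981096/1713286943 = 22176 - 1339981096/1713286943 = 37992511266872/1713286943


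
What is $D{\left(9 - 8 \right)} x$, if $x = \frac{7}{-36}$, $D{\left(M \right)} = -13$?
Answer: $\frac{91}{36} \approx 2.5278$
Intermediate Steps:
$x = - \frac{7}{36}$ ($x = 7 \left(- \frac{1}{36}\right) = - \frac{7}{36} \approx -0.19444$)
$D{\left(9 - 8 \right)} x = \left(-13\right) \left(- \frac{7}{36}\right) = \frac{91}{36}$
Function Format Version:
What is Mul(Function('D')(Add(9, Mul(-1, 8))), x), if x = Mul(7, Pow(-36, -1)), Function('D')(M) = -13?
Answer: Rational(91, 36) ≈ 2.5278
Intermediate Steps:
x = Rational(-7, 36) (x = Mul(7, Rational(-1, 36)) = Rational(-7, 36) ≈ -0.19444)
Mul(Function('D')(Add(9, Mul(-1, 8))), x) = Mul(-13, Rational(-7, 36)) = Rational(91, 36)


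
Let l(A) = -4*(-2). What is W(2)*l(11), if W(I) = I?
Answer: 16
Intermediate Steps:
l(A) = 8
W(2)*l(11) = 2*8 = 16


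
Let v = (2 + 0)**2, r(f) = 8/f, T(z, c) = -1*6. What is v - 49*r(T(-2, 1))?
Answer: 208/3 ≈ 69.333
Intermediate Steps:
T(z, c) = -6
v = 4 (v = 2**2 = 4)
v - 49*r(T(-2, 1)) = 4 - 392/(-6) = 4 - 392*(-1)/6 = 4 - 49*(-4/3) = 4 + 196/3 = 208/3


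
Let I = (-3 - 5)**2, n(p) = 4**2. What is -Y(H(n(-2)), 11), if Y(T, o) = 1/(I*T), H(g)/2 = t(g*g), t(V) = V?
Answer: -1/32768 ≈ -3.0518e-5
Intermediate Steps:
n(p) = 16
H(g) = 2*g**2 (H(g) = 2*(g*g) = 2*g**2)
I = 64 (I = (-8)**2 = 64)
Y(T, o) = 1/(64*T)
-Y(H(n(-2)), 11) = -1/(64*(2*16**2)) = -1/(64*(2*256)) = -1/(64*512) = -1*1/32768 = -1/32768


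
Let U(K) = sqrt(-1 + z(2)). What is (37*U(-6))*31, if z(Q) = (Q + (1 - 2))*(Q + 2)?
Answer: 1147*sqrt(3) ≈ 1986.7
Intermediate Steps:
z(Q) = (-1 + Q)*(2 + Q) (z(Q) = (Q - 1)*(2 + Q) = (-1 + Q)*(2 + Q))
U(K) = sqrt(3) (U(K) = sqrt(-1 + (-2 + 2 + 2**2)) = sqrt(-1 + (-2 + 2 + 4)) = sqrt(-1 + 4) = sqrt(3))
(37*U(-6))*31 = (37*sqrt(3))*31 = 1147*sqrt(3)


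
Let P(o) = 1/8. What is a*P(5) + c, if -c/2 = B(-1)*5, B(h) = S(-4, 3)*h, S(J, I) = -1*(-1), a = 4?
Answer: 21/2 ≈ 10.500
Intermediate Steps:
S(J, I) = 1
P(o) = 1/8
B(h) = h (B(h) = 1*h = h)
c = 10 (c = -(-2)*5 = -2*(-5) = 10)
a*P(5) + c = 4*(1/8) + 10 = 1/2 + 10 = 21/2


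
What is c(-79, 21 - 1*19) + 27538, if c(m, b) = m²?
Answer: 33779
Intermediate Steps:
c(-79, 21 - 1*19) + 27538 = (-79)² + 27538 = 6241 + 27538 = 33779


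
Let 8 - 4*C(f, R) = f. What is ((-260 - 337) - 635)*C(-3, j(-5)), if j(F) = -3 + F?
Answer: -3388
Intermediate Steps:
C(f, R) = 2 - f/4
((-260 - 337) - 635)*C(-3, j(-5)) = ((-260 - 337) - 635)*(2 - ¼*(-3)) = (-597 - 635)*(2 + ¾) = -1232*11/4 = -3388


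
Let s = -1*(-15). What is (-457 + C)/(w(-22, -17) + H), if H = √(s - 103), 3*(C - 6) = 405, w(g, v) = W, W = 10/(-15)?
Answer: 474/199 + 1422*I*√22/199 ≈ 2.3819 + 33.516*I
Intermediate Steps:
W = -⅔ (W = 10*(-1/15) = -⅔ ≈ -0.66667)
w(g, v) = -⅔
C = 141 (C = 6 + (⅓)*405 = 6 + 135 = 141)
s = 15
H = 2*I*√22 (H = √(15 - 103) = √(-88) = 2*I*√22 ≈ 9.3808*I)
(-457 + C)/(w(-22, -17) + H) = (-457 + 141)/(-⅔ + 2*I*√22) = -316/(-⅔ + 2*I*√22)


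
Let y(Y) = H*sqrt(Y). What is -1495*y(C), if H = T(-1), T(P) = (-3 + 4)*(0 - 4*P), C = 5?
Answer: -5980*sqrt(5) ≈ -13372.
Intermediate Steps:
T(P) = -4*P (T(P) = 1*(-4*P) = -4*P)
H = 4 (H = -4*(-1) = 4)
y(Y) = 4*sqrt(Y)
-1495*y(C) = -5980*sqrt(5)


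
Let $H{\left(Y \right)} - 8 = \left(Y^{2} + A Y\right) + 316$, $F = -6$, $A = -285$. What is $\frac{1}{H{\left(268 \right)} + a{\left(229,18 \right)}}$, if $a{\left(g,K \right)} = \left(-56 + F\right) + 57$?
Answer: $- \frac{1}{4237} \approx -0.00023602$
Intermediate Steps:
$H{\left(Y \right)} = 324 + Y^{2} - 285 Y$ ($H{\left(Y \right)} = 8 + \left(\left(Y^{2} - 285 Y\right) + 316\right) = 8 + \left(316 + Y^{2} - 285 Y\right) = 324 + Y^{2} - 285 Y$)
$a{\left(g,K \right)} = -5$ ($a{\left(g,K \right)} = \left(-56 - 6\right) + 57 = -62 + 57 = -5$)
$\frac{1}{H{\left(268 \right)} + a{\left(229,18 \right)}} = \frac{1}{\left(324 + 268^{2} - 76380\right) - 5} = \frac{1}{\left(324 + 71824 - 76380\right) - 5} = \frac{1}{-4232 - 5} = \frac{1}{-4237} = - \frac{1}{4237}$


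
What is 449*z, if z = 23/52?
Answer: 10327/52 ≈ 198.60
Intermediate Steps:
z = 23/52 (z = 23*(1/52) = 23/52 ≈ 0.44231)
449*z = 449*(23/52) = 10327/52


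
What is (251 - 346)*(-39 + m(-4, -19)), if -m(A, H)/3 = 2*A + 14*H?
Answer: -74385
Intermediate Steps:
m(A, H) = -42*H - 6*A (m(A, H) = -3*(2*A + 14*H) = -42*H - 6*A)
(251 - 346)*(-39 + m(-4, -19)) = (251 - 346)*(-39 + (-42*(-19) - 6*(-4))) = -95*(-39 + (798 + 24)) = -95*(-39 + 822) = -95*783 = -74385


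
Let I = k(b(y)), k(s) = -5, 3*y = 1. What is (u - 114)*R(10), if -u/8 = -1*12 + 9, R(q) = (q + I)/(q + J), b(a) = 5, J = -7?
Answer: -150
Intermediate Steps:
y = ⅓ (y = (⅓)*1 = ⅓ ≈ 0.33333)
I = -5
R(q) = (-5 + q)/(-7 + q) (R(q) = (q - 5)/(q - 7) = (-5 + q)/(-7 + q))
u = 24 (u = -8*(-1*12 + 9) = -8*(-12 + 9) = -8*(-3) = 24)
(u - 114)*R(10) = (24 - 114)*((-5 + 10)/(-7 + 10)) = -90*5/3 = -150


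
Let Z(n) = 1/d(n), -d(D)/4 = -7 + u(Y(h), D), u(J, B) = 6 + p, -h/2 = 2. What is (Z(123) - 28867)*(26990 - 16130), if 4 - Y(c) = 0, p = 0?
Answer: -313492905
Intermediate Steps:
h = -4 (h = -2*2 = -4)
Y(c) = 4 (Y(c) = 4 - 1*0 = 4 + 0 = 4)
u(J, B) = 6 (u(J, B) = 6 + 0 = 6)
d(D) = 4 (d(D) = -4*(-7 + 6) = -4*(-1) = 4)
Z(n) = ¼ (Z(n) = 1/4 = ¼)
(Z(123) - 28867)*(26990 - 16130) = (¼ - 28867)*(26990 - 16130) = -115467/4*10860 = -313492905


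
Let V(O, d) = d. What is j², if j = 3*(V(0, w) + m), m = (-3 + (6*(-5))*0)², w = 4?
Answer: 1521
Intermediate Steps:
m = 9 (m = (-3 - 30*0)² = (-3 + 0)² = (-3)² = 9)
j = 39 (j = 3*(4 + 9) = 3*13 = 39)
j² = 39² = 1521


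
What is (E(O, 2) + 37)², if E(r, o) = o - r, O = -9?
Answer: 2304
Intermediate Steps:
(E(O, 2) + 37)² = ((2 - 1*(-9)) + 37)² = ((2 + 9) + 37)² = (11 + 37)² = 48² = 2304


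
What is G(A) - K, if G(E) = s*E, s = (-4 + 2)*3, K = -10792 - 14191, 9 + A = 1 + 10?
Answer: 24971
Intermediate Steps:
A = 2 (A = -9 + (1 + 10) = -9 + 11 = 2)
K = -24983
s = -6 (s = -2*3 = -6)
G(E) = -6*E
G(A) - K = -6*2 - 1*(-24983) = -12 + 24983 = 24971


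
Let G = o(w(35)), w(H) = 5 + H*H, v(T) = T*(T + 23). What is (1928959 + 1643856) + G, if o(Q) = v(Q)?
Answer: 5114005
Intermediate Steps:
v(T) = T*(23 + T)
w(H) = 5 + H²
o(Q) = Q*(23 + Q)
G = 1541190 (G = (5 + 35²)*(23 + (5 + 35²)) = (5 + 1225)*(23 + (5 + 1225)) = 1230*(23 + 1230) = 1230*1253 = 1541190)
(1928959 + 1643856) + G = (1928959 + 1643856) + 1541190 = 3572815 + 1541190 = 5114005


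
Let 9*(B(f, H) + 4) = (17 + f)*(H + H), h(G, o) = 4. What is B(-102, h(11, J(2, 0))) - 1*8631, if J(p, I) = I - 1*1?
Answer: -78395/9 ≈ -8710.6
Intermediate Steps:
J(p, I) = -1 + I (J(p, I) = I - 1 = -1 + I)
B(f, H) = -4 + 2*H*(17 + f)/9 (B(f, H) = -4 + ((17 + f)*(H + H))/9 = -4 + ((17 + f)*(2*H))/9 = -4 + (2*H*(17 + f))/9 = -4 + 2*H*(17 + f)/9)
B(-102, h(11, J(2, 0))) - 1*8631 = (-4 + (34/9)*4 + (2/9)*4*(-102)) - 1*8631 = (-4 + 136/9 - 272/3) - 8631 = -716/9 - 8631 = -78395/9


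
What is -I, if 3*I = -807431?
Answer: 807431/3 ≈ 2.6914e+5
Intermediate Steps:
I = -807431/3 (I = (⅓)*(-807431) = -807431/3 ≈ -2.6914e+5)
-I = -1*(-807431/3) = 807431/3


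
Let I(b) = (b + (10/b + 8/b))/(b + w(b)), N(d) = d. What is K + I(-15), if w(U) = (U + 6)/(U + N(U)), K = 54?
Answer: 2700/49 ≈ 55.102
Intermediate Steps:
w(U) = (6 + U)/(2*U) (w(U) = (U + 6)/(U + U) = (6 + U)/((2*U)) = (6 + U)*(1/(2*U)) = (6 + U)/(2*U))
I(b) = (b + 18/b)/(b + (6 + b)/(2*b)) (I(b) = (b + (10/b + 8/b))/(b + (6 + b)/(2*b)) = (b + 18/b)/(b + (6 + b)/(2*b)))
K + I(-15) = 54 + 2*(18 + (-15)²)/(6 - 15 + 2*(-15)²) = 54 + 2*(18 + 225)/(6 - 15 + 2*225) = 54 + 2*243/(6 - 15 + 450) = 54 + 2*243/441 = 54 + 2*(1/441)*243 = 54 + 54/49 = 2700/49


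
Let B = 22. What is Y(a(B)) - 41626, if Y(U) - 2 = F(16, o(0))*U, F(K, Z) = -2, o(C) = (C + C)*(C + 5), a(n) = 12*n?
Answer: -42152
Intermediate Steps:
o(C) = 2*C*(5 + C) (o(C) = (2*C)*(5 + C) = 2*C*(5 + C))
Y(U) = 2 - 2*U
Y(a(B)) - 41626 = (2 - 24*22) - 41626 = (2 - 2*264) - 41626 = (2 - 528) - 41626 = -526 - 41626 = -42152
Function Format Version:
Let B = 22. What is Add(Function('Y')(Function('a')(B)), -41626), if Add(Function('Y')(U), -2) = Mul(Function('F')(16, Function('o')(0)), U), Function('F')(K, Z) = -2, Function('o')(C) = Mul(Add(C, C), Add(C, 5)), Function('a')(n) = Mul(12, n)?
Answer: -42152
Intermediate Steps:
Function('o')(C) = Mul(2, C, Add(5, C)) (Function('o')(C) = Mul(Mul(2, C), Add(5, C)) = Mul(2, C, Add(5, C)))
Function('Y')(U) = Add(2, Mul(-2, U))
Add(Function('Y')(Function('a')(B)), -41626) = Add(Add(2, Mul(-2, Mul(12, 22))), -41626) = Add(Add(2, Mul(-2, 264)), -41626) = Add(Add(2, -528), -41626) = Add(-526, -41626) = -42152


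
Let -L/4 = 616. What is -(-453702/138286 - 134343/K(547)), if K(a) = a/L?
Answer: -22887671425239/37821221 ≈ -6.0515e+5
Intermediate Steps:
L = -2464 (L = -4*616 = -2464)
K(a) = -a/2464 (K(a) = a/(-2464) = a*(-1/2464) = -a/2464)
-(-453702/138286 - 134343/K(547)) = -(-453702/138286 - 134343/((-1/2464*547))) = -(-453702*1/138286 - 134343/(-547/2464)) = -(-226851/69143 - 134343*(-2464/547)) = -(-226851/69143 + 331021152/547) = -1*22887671425239/37821221 = -22887671425239/37821221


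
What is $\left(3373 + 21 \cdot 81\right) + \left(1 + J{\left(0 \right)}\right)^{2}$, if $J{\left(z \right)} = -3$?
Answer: $5078$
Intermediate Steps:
$\left(3373 + 21 \cdot 81\right) + \left(1 + J{\left(0 \right)}\right)^{2} = \left(3373 + 21 \cdot 81\right) + \left(1 - 3\right)^{2} = \left(3373 + 1701\right) + \left(-2\right)^{2} = 5074 + 4 = 5078$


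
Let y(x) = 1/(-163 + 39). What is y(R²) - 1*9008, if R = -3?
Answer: -1116993/124 ≈ -9008.0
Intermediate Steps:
y(x) = -1/124 (y(x) = 1/(-124) = -1/124)
y(R²) - 1*9008 = -1/124 - 1*9008 = -1/124 - 9008 = -1116993/124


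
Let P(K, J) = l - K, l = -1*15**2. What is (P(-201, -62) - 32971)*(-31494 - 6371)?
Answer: 1249355675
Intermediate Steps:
l = -225 (l = -1*225 = -225)
P(K, J) = -225 - K
(P(-201, -62) - 32971)*(-31494 - 6371) = ((-225 - 1*(-201)) - 32971)*(-31494 - 6371) = ((-225 + 201) - 32971)*(-37865) = (-24 - 32971)*(-37865) = -32995*(-37865) = 1249355675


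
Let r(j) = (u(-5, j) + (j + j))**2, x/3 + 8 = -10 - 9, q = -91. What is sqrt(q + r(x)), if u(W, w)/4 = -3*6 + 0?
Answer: 29*sqrt(65) ≈ 233.81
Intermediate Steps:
u(W, w) = -72 (u(W, w) = 4*(-3*6 + 0) = 4*(-18 + 0) = 4*(-18) = -72)
x = -81 (x = -24 + 3*(-10 - 9) = -24 + 3*(-19) = -24 - 57 = -81)
r(j) = (-72 + 2*j)**2 (r(j) = (-72 + (j + j))**2 = (-72 + 2*j)**2)
sqrt(q + r(x)) = sqrt(-91 + 4*(-36 - 81)**2) = sqrt(-91 + 4*(-117)**2) = sqrt(-91 + 4*13689) = sqrt(-91 + 54756) = sqrt(54665) = 29*sqrt(65)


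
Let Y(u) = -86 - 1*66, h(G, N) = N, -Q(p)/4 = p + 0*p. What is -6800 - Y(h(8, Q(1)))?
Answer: -6648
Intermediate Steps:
Q(p) = -4*p (Q(p) = -4*(p + 0*p) = -4*(p + 0) = -4*p)
Y(u) = -152 (Y(u) = -86 - 66 = -152)
-6800 - Y(h(8, Q(1))) = -6800 - 1*(-152) = -6800 + 152 = -6648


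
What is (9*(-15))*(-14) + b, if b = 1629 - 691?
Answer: 2828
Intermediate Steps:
b = 938
(9*(-15))*(-14) + b = (9*(-15))*(-14) + 938 = -135*(-14) + 938 = 1890 + 938 = 2828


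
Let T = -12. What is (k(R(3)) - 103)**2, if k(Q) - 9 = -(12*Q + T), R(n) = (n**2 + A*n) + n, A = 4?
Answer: 136900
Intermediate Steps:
R(n) = n**2 + 5*n (R(n) = (n**2 + 4*n) + n = n**2 + 5*n)
k(Q) = 21 - 12*Q (k(Q) = 9 - (12*Q - 12) = 9 - (-12 + 12*Q) = 9 + (12 - 12*Q) = 21 - 12*Q)
(k(R(3)) - 103)**2 = ((21 - 36*(5 + 3)) - 103)**2 = ((21 - 36*8) - 103)**2 = ((21 - 12*24) - 103)**2 = ((21 - 288) - 103)**2 = (-267 - 103)**2 = (-370)**2 = 136900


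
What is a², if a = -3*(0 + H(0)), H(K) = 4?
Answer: 144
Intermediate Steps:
a = -12 (a = -3*(0 + 4) = -3*4 = -12)
a² = (-12)² = 144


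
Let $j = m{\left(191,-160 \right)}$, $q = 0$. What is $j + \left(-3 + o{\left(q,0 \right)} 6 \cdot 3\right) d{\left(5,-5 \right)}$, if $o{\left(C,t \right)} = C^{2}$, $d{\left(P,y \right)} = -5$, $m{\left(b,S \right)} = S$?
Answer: $-145$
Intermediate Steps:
$j = -160$
$j + \left(-3 + o{\left(q,0 \right)} 6 \cdot 3\right) d{\left(5,-5 \right)} = -160 + \left(-3 + 0^{2} \cdot 6 \cdot 3\right) \left(-5\right) = -160 + \left(-3 + 0 \cdot 6 \cdot 3\right) \left(-5\right) = -160 + \left(-3 + 0 \cdot 3\right) \left(-5\right) = -160 + \left(-3 + 0\right) \left(-5\right) = -160 - -15 = -160 + 15 = -145$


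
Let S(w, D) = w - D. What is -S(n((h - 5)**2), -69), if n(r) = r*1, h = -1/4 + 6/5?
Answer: -34161/400 ≈ -85.402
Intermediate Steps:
h = 19/20 (h = -1*1/4 + 6*(1/5) = -1/4 + 6/5 = 19/20 ≈ 0.95000)
n(r) = r
-S(n((h - 5)**2), -69) = -((19/20 - 5)**2 - 1*(-69)) = -((-81/20)**2 + 69) = -(6561/400 + 69) = -1*34161/400 = -34161/400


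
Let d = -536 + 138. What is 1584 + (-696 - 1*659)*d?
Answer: 540874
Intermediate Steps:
d = -398
1584 + (-696 - 1*659)*d = 1584 + (-696 - 1*659)*(-398) = 1584 + (-696 - 659)*(-398) = 1584 - 1355*(-398) = 1584 + 539290 = 540874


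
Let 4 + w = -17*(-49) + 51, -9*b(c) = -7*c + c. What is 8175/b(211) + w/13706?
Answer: 15295955/262906 ≈ 58.180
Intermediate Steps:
b(c) = 2*c/3 (b(c) = -(-7*c + c)/9 = -(-2)*c/3 = 2*c/3)
w = 880 (w = -4 + (-17*(-49) + 51) = -4 + (833 + 51) = -4 + 884 = 880)
8175/b(211) + w/13706 = 8175/(((⅔)*211)) + 880/13706 = 8175/(422/3) + 880*(1/13706) = 8175*(3/422) + 40/623 = 24525/422 + 40/623 = 15295955/262906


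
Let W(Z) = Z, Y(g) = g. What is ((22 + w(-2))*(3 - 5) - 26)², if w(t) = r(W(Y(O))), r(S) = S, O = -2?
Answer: 4356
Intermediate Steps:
w(t) = -2
((22 + w(-2))*(3 - 5) - 26)² = ((22 - 2)*(3 - 5) - 26)² = (20*(-2) - 26)² = (-40 - 26)² = (-66)² = 4356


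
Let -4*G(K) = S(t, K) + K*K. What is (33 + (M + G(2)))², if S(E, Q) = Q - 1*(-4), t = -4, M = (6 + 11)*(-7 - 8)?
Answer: 201601/4 ≈ 50400.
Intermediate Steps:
M = -255 (M = 17*(-15) = -255)
S(E, Q) = 4 + Q (S(E, Q) = Q + 4 = 4 + Q)
G(K) = -1 - K/4 - K²/4 (G(K) = -((4 + K) + K*K)/4 = -((4 + K) + K²)/4 = -(4 + K + K²)/4 = -1 - K/4 - K²/4)
(33 + (M + G(2)))² = (33 + (-255 + (-1 - ¼*2 - ¼*2²)))² = (33 + (-255 + (-1 - ½ - ¼*4)))² = (33 + (-255 + (-1 - ½ - 1)))² = (33 + (-255 - 5/2))² = (33 - 515/2)² = (-449/2)² = 201601/4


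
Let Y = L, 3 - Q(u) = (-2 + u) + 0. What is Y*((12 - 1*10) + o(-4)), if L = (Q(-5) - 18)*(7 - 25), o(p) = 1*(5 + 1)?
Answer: 1152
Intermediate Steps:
Q(u) = 5 - u (Q(u) = 3 - ((-2 + u) + 0) = 3 - (-2 + u) = 3 + (2 - u) = 5 - u)
o(p) = 6 (o(p) = 1*6 = 6)
L = 144 (L = ((5 - 1*(-5)) - 18)*(7 - 25) = ((5 + 5) - 18)*(-18) = (10 - 18)*(-18) = -8*(-18) = 144)
Y = 144
Y*((12 - 1*10) + o(-4)) = 144*((12 - 1*10) + 6) = 144*((12 - 10) + 6) = 144*(2 + 6) = 144*8 = 1152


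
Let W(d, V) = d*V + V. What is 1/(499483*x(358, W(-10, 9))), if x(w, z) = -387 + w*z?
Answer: -1/14677307955 ≈ -6.8132e-11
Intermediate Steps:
W(d, V) = V + V*d (W(d, V) = V*d + V = V + V*d)
1/(499483*x(358, W(-10, 9))) = 1/(499483*(-387 + 358*(9*(1 - 10)))) = 1/(499483*(-387 + 358*(9*(-9)))) = 1/(499483*(-387 + 358*(-81))) = 1/(499483*(-387 - 28998)) = (1/499483)/(-29385) = (1/499483)*(-1/29385) = -1/14677307955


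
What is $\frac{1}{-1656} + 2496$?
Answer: $\frac{4133375}{1656} \approx 2496.0$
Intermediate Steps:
$\frac{1}{-1656} + 2496 = - \frac{1}{1656} + 2496 = \frac{4133375}{1656}$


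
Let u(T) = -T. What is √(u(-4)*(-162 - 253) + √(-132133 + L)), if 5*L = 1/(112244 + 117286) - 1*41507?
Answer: √(-87455474694000 + 229530*I*√7398648864633054)/229530 ≈ 4.5702 + 40.999*I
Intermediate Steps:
L = -9527101709/1147650 (L = (1/(112244 + 117286) - 1*41507)/5 = (1/229530 - 41507)/5 = (⅕)*(-9527101709/229530) = -9527101709/1147650 ≈ -8301.4)
√(u(-4)*(-162 - 253) + √(-132133 + L)) = √((-1*(-4))*(-162 - 253) + √(-132133 - 9527101709/1147650)) = √(4*(-415) + √(-161169539159/1147650)) = √(-1660 + I*√7398648864633054/229530)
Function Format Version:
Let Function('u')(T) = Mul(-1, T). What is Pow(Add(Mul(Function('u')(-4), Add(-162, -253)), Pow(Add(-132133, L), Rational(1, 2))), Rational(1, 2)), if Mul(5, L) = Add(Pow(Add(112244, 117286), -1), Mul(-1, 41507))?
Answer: Mul(Rational(1, 229530), Pow(Add(-87455474694000, Mul(229530, I, Pow(7398648864633054, Rational(1, 2)))), Rational(1, 2))) ≈ Add(4.5702, Mul(40.999, I))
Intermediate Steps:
L = Rational(-9527101709, 1147650) (L = Mul(Rational(1, 5), Add(Pow(Add(112244, 117286), -1), Mul(-1, 41507))) = Mul(Rational(1, 5), Add(Pow(229530, -1), -41507)) = Mul(Rational(1, 5), Add(Rational(1, 229530), -41507)) = Mul(Rational(1, 5), Rational(-9527101709, 229530)) = Rational(-9527101709, 1147650) ≈ -8301.4)
Pow(Add(Mul(Function('u')(-4), Add(-162, -253)), Pow(Add(-132133, L), Rational(1, 2))), Rational(1, 2)) = Pow(Add(Mul(Mul(-1, -4), Add(-162, -253)), Pow(Add(-132133, Rational(-9527101709, 1147650)), Rational(1, 2))), Rational(1, 2)) = Pow(Add(Mul(4, -415), Pow(Rational(-161169539159, 1147650), Rational(1, 2))), Rational(1, 2)) = Pow(Add(-1660, Mul(Rational(1, 229530), I, Pow(7398648864633054, Rational(1, 2)))), Rational(1, 2))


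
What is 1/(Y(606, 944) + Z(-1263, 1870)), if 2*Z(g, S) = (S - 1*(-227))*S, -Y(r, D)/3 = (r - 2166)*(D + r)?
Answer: 1/9214695 ≈ 1.0852e-7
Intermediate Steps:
Y(r, D) = -3*(-2166 + r)*(D + r) (Y(r, D) = -3*(r - 2166)*(D + r) = -3*(-2166 + r)*(D + r))
Z(g, S) = S*(227 + S)/2 (Z(g, S) = ((S - 1*(-227))*S)/2 = ((S + 227)*S)/2 = ((227 + S)*S)/2 = (S*(227 + S))/2 = S*(227 + S)/2)
1/(Y(606, 944) + Z(-1263, 1870)) = 1/((-3*606**2 + 6498*944 + 6498*606 - 3*944*606) + (1/2)*1870*(227 + 1870)) = 1/((-3*367236 + 6134112 + 3937788 - 1716192) + (1/2)*1870*2097) = 1/((-1101708 + 6134112 + 3937788 - 1716192) + 1960695) = 1/(7254000 + 1960695) = 1/9214695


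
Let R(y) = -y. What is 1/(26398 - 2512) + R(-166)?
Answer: 3965077/23886 ≈ 166.00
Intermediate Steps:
1/(26398 - 2512) + R(-166) = 1/(26398 - 2512) - 1*(-166) = 1/23886 + 166 = 3965077/23886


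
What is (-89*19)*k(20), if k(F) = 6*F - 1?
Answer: -201229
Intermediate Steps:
k(F) = -1 + 6*F
(-89*19)*k(20) = (-89*19)*(-1 + 6*20) = -1691*(-1 + 120) = -1691*119 = -201229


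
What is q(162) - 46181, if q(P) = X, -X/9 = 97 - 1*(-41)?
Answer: -47423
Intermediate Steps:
X = -1242 (X = -9*(97 - 1*(-41)) = -9*(97 + 41) = -9*138 = -1242)
q(P) = -1242
q(162) - 46181 = -1242 - 46181 = -47423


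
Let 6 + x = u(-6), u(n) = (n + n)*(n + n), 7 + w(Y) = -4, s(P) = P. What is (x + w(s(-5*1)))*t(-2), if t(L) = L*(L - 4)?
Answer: 1524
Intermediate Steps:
w(Y) = -11 (w(Y) = -7 - 4 = -11)
u(n) = 4*n² (u(n) = (2*n)*(2*n) = 4*n²)
x = 138 (x = -6 + 4*(-6)² = -6 + 4*36 = -6 + 144 = 138)
t(L) = L*(-4 + L)
(x + w(s(-5*1)))*t(-2) = (138 - 11)*(-2*(-4 - 2)) = 127*(-2*(-6)) = 127*12 = 1524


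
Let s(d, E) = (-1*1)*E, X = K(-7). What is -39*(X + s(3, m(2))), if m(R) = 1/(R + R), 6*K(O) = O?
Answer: 221/4 ≈ 55.250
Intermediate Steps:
K(O) = O/6
m(R) = 1/(2*R)
X = -7/6 (X = (1/6)*(-7) = -7/6 ≈ -1.1667)
s(d, E) = -E
-39*(X + s(3, m(2))) = -39*(-7/6 - 1/(2*2)) = -39*(-7/6 - 1*1/4) = -39*(-7/6 - 1/4) = -39*(-17/12) = 221/4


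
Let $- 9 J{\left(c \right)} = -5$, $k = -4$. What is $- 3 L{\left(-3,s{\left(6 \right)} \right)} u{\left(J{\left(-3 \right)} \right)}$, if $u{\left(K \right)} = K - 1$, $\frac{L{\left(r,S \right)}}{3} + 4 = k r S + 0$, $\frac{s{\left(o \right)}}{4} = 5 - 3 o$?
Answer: $-2512$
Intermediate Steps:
$s{\left(o \right)} = 20 - 12 o$ ($s{\left(o \right)} = 4 \left(5 - 3 o\right) = 20 - 12 o$)
$L{\left(r,S \right)} = -12 - 12 S r$ ($L{\left(r,S \right)} = -12 + 3 \left(- 4 r S + 0\right) = -12 + 3 \left(- 4 S r + 0\right) = -12 + 3 \left(- 4 S r\right) = -12 - 12 S r$)
$J{\left(c \right)} = \frac{5}{9}$ ($J{\left(c \right)} = \left(- \frac{1}{9}\right) \left(-5\right) = \frac{5}{9}$)
$u{\left(K \right)} = -1 + K$
$- 3 L{\left(-3,s{\left(6 \right)} \right)} u{\left(J{\left(-3 \right)} \right)} = - 3 \left(-12 - 12 \left(20 - 72\right) \left(-3\right)\right) \left(-1 + \frac{5}{9}\right) = - 3 \left(-12 - 12 \left(20 - 72\right) \left(-3\right)\right) \left(- \frac{4}{9}\right) = - 3 \left(-12 - \left(-624\right) \left(-3\right)\right) \left(- \frac{4}{9}\right) = - 3 \left(-12 - 1872\right) \left(- \frac{4}{9}\right) = \left(-3\right) \left(-1884\right) \left(- \frac{4}{9}\right) = 5652 \left(- \frac{4}{9}\right) = -2512$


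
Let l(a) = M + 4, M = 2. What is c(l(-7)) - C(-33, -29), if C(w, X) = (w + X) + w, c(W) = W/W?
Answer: 96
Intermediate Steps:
l(a) = 6 (l(a) = 2 + 4 = 6)
c(W) = 1
C(w, X) = X + 2*w (C(w, X) = (X + w) + w = X + 2*w)
c(l(-7)) - C(-33, -29) = 1 - (-29 + 2*(-33)) = 1 - (-29 - 66) = 1 - 1*(-95) = 1 + 95 = 96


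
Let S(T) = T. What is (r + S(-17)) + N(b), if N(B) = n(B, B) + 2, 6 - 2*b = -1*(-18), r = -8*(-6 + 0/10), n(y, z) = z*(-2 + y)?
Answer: 81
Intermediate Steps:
r = 48 (r = -8*(-6 + 0*(1/10)) = -8*(-6 + 0) = -8*(-6) = 48)
b = -6 (b = 3 - (-1)*(-18)/2 = 3 - 1/2*18 = 3 - 9 = -6)
N(B) = 2 + B*(-2 + B) (N(B) = B*(-2 + B) + 2 = 2 + B*(-2 + B))
(r + S(-17)) + N(b) = (48 - 17) + (2 - 6*(-2 - 6)) = 31 + (2 - 6*(-8)) = 31 + (2 + 48) = 31 + 50 = 81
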